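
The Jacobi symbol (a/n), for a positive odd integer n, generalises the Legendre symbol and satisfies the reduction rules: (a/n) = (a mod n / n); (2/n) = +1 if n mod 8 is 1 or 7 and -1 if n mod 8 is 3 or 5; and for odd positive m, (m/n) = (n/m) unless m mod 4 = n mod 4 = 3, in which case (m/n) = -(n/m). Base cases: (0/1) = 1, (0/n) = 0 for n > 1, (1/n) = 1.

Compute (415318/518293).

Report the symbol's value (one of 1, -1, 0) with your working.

415318 = 2^1·207659; (2/518293) = -1 since 518293 mod 8 = 5, so (415318/518293) = (-1)^1·(207659/518293); sign now -1
reciprocity: (207659/518293) = +1·(518293/207659) since 207659 mod 4 = 3, 518293 mod 4 = 1; sign now -1
(518293/207659) = (102975/207659)   [reduce mod 207659]
reciprocity: (102975/207659) = -1·(207659/102975) since 102975 mod 4 = 3, 207659 mod 4 = 3; sign now +1
(207659/102975) = (1709/102975)   [reduce mod 102975]
reciprocity: (1709/102975) = +1·(102975/1709) since 1709 mod 4 = 1, 102975 mod 4 = 3; sign now +1
(102975/1709) = (435/1709)   [reduce mod 1709]
reciprocity: (435/1709) = +1·(1709/435) since 435 mod 4 = 3, 1709 mod 4 = 1; sign now +1
(1709/435) = (404/435)   [reduce mod 435]
404 = 2^2·101; (2/435) = -1 since 435 mod 8 = 3, so (404/435) = (-1)^2·(101/435); sign now +1
reciprocity: (101/435) = +1·(435/101) since 101 mod 4 = 1, 435 mod 4 = 3; sign now +1
(435/101) = (31/101)   [reduce mod 101]
reciprocity: (31/101) = +1·(101/31) since 31 mod 4 = 3, 101 mod 4 = 1; sign now +1
(101/31) = (8/31)   [reduce mod 31]
8 = 2^3·1; (2/31) = +1 since 31 mod 8 = 7, so (8/31) = (+1)^3·(1/31); sign now +1
(1/31) = 1; final value = sign = +1

1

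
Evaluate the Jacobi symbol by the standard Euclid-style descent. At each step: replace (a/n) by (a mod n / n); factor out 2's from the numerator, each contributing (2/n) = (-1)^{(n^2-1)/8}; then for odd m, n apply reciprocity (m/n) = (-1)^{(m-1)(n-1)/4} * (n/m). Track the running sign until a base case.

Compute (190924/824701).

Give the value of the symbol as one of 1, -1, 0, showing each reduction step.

190924 = 2^2·47731; (2/824701) = -1 since 824701 mod 8 = 5, so (190924/824701) = (-1)^2·(47731/824701); sign now +1
reciprocity: (47731/824701) = +1·(824701/47731) since 47731 mod 4 = 3, 824701 mod 4 = 1; sign now +1
(824701/47731) = (13274/47731)   [reduce mod 47731]
13274 = 2^1·6637; (2/47731) = -1 since 47731 mod 8 = 3, so (13274/47731) = (-1)^1·(6637/47731); sign now -1
reciprocity: (6637/47731) = +1·(47731/6637) since 6637 mod 4 = 1, 47731 mod 4 = 3; sign now -1
(47731/6637) = (1272/6637)   [reduce mod 6637]
1272 = 2^3·159; (2/6637) = -1 since 6637 mod 8 = 5, so (1272/6637) = (-1)^3·(159/6637); sign now +1
reciprocity: (159/6637) = +1·(6637/159) since 159 mod 4 = 3, 6637 mod 4 = 1; sign now +1
(6637/159) = (118/159)   [reduce mod 159]
118 = 2^1·59; (2/159) = +1 since 159 mod 8 = 7, so (118/159) = (+1)^1·(59/159); sign now +1
reciprocity: (59/159) = -1·(159/59) since 59 mod 4 = 3, 159 mod 4 = 3; sign now -1
(159/59) = (41/59)   [reduce mod 59]
reciprocity: (41/59) = +1·(59/41) since 41 mod 4 = 1, 59 mod 4 = 3; sign now -1
(59/41) = (18/41)   [reduce mod 41]
18 = 2^1·9; (2/41) = +1 since 41 mod 8 = 1, so (18/41) = (+1)^1·(9/41); sign now -1
reciprocity: (9/41) = +1·(41/9) since 9 mod 4 = 1, 41 mod 4 = 1; sign now -1
(41/9) = (5/9)   [reduce mod 9]
reciprocity: (5/9) = +1·(9/5) since 5 mod 4 = 1, 9 mod 4 = 1; sign now -1
(9/5) = (4/5)   [reduce mod 5]
4 = 2^2·1; (2/5) = -1 since 5 mod 8 = 5, so (4/5) = (-1)^2·(1/5); sign now -1
(1/5) = 1; final value = sign = -1

-1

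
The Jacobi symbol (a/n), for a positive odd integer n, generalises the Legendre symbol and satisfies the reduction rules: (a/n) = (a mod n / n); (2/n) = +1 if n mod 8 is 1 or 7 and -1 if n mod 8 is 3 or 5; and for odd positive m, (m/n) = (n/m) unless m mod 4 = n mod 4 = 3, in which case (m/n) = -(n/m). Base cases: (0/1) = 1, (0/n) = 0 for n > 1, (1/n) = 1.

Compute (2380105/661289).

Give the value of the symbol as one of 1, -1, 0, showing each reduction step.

(2380105/661289): 2380105 mod 661289 = 396238, so (2380105/661289) = (396238/661289)
factor out 2^1: 396238 = 2^1·198119; with 661289 mod 8 = 1, (2/661289) = +1; sign now +1; continue with (198119/661289)
flip (198119/661289) -> (661289/198119): both odd, 198119 mod 4 = 3, 661289 mod 4 = 1, so the flip contributes +1; sign now +1
(661289/198119): 661289 mod 198119 = 66932, so (661289/198119) = (66932/198119)
factor out 2^2: 66932 = 2^2·16733; with 198119 mod 8 = 7, (2/198119) = +1; sign now +1; continue with (16733/198119)
flip (16733/198119) -> (198119/16733): both odd, 16733 mod 4 = 1, 198119 mod 4 = 3, so the flip contributes +1; sign now +1
(198119/16733): 198119 mod 16733 = 14056, so (198119/16733) = (14056/16733)
factor out 2^3: 14056 = 2^3·1757; with 16733 mod 8 = 5, (2/16733) = -1; sign now -1; continue with (1757/16733)
flip (1757/16733) -> (16733/1757): both odd, 1757 mod 4 = 1, 16733 mod 4 = 1, so the flip contributes +1; sign now -1
(16733/1757): 16733 mod 1757 = 920, so (16733/1757) = (920/1757)
factor out 2^3: 920 = 2^3·115; with 1757 mod 8 = 5, (2/1757) = -1; sign now +1; continue with (115/1757)
flip (115/1757) -> (1757/115): both odd, 115 mod 4 = 3, 1757 mod 4 = 1, so the flip contributes +1; sign now +1
(1757/115): 1757 mod 115 = 32, so (1757/115) = (32/115)
factor out 2^5: 32 = 2^5·1; with 115 mod 8 = 3, (2/115) = -1; sign now -1; continue with (1/115)
reached (1/115) = 1, so the symbol is -1

-1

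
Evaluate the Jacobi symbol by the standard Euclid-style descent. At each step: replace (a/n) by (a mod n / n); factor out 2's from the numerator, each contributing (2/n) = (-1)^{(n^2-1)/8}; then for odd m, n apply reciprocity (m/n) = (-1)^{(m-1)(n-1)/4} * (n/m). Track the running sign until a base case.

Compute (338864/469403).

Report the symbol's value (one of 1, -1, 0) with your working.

factor out 2^4: 338864 = 2^4·21179; with 469403 mod 8 = 3, (2/469403) = -1; sign now +1; continue with (21179/469403)
flip (21179/469403) -> (469403/21179): both odd, 21179 mod 4 = 3, 469403 mod 4 = 3, so the flip contributes -1; sign now -1
(469403/21179): 469403 mod 21179 = 3465, so (469403/21179) = (3465/21179)
flip (3465/21179) -> (21179/3465): both odd, 3465 mod 4 = 1, 21179 mod 4 = 3, so the flip contributes +1; sign now -1
(21179/3465): 21179 mod 3465 = 389, so (21179/3465) = (389/3465)
flip (389/3465) -> (3465/389): both odd, 389 mod 4 = 1, 3465 mod 4 = 1, so the flip contributes +1; sign now -1
(3465/389): 3465 mod 389 = 353, so (3465/389) = (353/389)
flip (353/389) -> (389/353): both odd, 353 mod 4 = 1, 389 mod 4 = 1, so the flip contributes +1; sign now -1
(389/353): 389 mod 353 = 36, so (389/353) = (36/353)
factor out 2^2: 36 = 2^2·9; with 353 mod 8 = 1, (2/353) = +1; sign now -1; continue with (9/353)
flip (9/353) -> (353/9): both odd, 9 mod 4 = 1, 353 mod 4 = 1, so the flip contributes +1; sign now -1
(353/9): 353 mod 9 = 2, so (353/9) = (2/9)
factor out 2^1: 2 = 2^1·1; with 9 mod 8 = 1, (2/9) = +1; sign now -1; continue with (1/9)
reached (1/9) = 1, so the symbol is -1

-1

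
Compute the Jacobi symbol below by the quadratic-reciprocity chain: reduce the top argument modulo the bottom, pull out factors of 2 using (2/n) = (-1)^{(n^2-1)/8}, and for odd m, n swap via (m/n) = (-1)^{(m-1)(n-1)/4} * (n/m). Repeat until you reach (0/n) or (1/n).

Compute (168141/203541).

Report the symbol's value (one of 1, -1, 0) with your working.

0

flip (168141/203541) -> (203541/168141): both odd, 168141 mod 4 = 1, 203541 mod 4 = 1, so the flip contributes +1; sign now +1
(203541/168141): 203541 mod 168141 = 35400, so (203541/168141) = (35400/168141)
factor out 2^3: 35400 = 2^3·4425; with 168141 mod 8 = 5, (2/168141) = -1; sign now -1; continue with (4425/168141)
flip (4425/168141) -> (168141/4425): both odd, 4425 mod 4 = 1, 168141 mod 4 = 1, so the flip contributes +1; sign now -1
(168141/4425): 168141 mod 4425 = 4416, so (168141/4425) = (4416/4425)
factor out 2^6: 4416 = 2^6·69; with 4425 mod 8 = 1, (2/4425) = +1; sign now -1; continue with (69/4425)
flip (69/4425) -> (4425/69): both odd, 69 mod 4 = 1, 4425 mod 4 = 1, so the flip contributes +1; sign now -1
(4425/69): 4425 mod 69 = 9, so (4425/69) = (9/69)
flip (9/69) -> (69/9): both odd, 9 mod 4 = 1, 69 mod 4 = 1, so the flip contributes +1; sign now -1
(69/9): 69 mod 9 = 6, so (69/9) = (6/9)
factor out 2^1: 6 = 2^1·3; with 9 mod 8 = 1, (2/9) = +1; sign now -1; continue with (3/9)
flip (3/9) -> (9/3): both odd, 3 mod 4 = 3, 9 mod 4 = 1, so the flip contributes +1; sign now -1
(9/3): 9 mod 3 = 0, so (9/3) = (0/3)
reached (0/3); gcd(a, n) > 1, so (0/3) = 0 and the symbol is 0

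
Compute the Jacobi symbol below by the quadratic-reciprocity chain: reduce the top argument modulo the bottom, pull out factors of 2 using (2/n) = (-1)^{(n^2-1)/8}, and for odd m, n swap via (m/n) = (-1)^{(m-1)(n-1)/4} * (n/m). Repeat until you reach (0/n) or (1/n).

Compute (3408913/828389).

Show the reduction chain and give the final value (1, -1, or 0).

(3408913/828389): 3408913 mod 828389 = 95357, so (3408913/828389) = (95357/828389)
flip (95357/828389) -> (828389/95357): both odd, 95357 mod 4 = 1, 828389 mod 4 = 1, so the flip contributes +1; sign now +1
(828389/95357): 828389 mod 95357 = 65533, so (828389/95357) = (65533/95357)
flip (65533/95357) -> (95357/65533): both odd, 65533 mod 4 = 1, 95357 mod 4 = 1, so the flip contributes +1; sign now +1
(95357/65533): 95357 mod 65533 = 29824, so (95357/65533) = (29824/65533)
factor out 2^7: 29824 = 2^7·233; with 65533 mod 8 = 5, (2/65533) = -1; sign now -1; continue with (233/65533)
flip (233/65533) -> (65533/233): both odd, 233 mod 4 = 1, 65533 mod 4 = 1, so the flip contributes +1; sign now -1
(65533/233): 65533 mod 233 = 60, so (65533/233) = (60/233)
factor out 2^2: 60 = 2^2·15; with 233 mod 8 = 1, (2/233) = +1; sign now -1; continue with (15/233)
flip (15/233) -> (233/15): both odd, 15 mod 4 = 3, 233 mod 4 = 1, so the flip contributes +1; sign now -1
(233/15): 233 mod 15 = 8, so (233/15) = (8/15)
factor out 2^3: 8 = 2^3·1; with 15 mod 8 = 7, (2/15) = +1; sign now -1; continue with (1/15)
reached (1/15) = 1, so the symbol is -1

-1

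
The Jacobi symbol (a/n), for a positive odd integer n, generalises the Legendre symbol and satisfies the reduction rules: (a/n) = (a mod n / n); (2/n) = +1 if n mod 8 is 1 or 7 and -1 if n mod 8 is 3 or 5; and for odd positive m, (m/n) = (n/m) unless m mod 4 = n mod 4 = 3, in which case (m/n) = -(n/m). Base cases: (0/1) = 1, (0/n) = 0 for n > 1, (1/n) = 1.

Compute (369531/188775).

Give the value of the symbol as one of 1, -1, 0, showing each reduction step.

(369531/188775) = (180756/188775)   [reduce mod 188775]
180756 = 2^2·45189; (2/188775) = +1 since 188775 mod 8 = 7, so (180756/188775) = (+1)^2·(45189/188775); sign now +1
reciprocity: (45189/188775) = +1·(188775/45189) since 45189 mod 4 = 1, 188775 mod 4 = 3; sign now +1
(188775/45189) = (8019/45189)   [reduce mod 45189]
reciprocity: (8019/45189) = +1·(45189/8019) since 8019 mod 4 = 3, 45189 mod 4 = 1; sign now +1
(45189/8019) = (5094/8019)   [reduce mod 8019]
5094 = 2^1·2547; (2/8019) = -1 since 8019 mod 8 = 3, so (5094/8019) = (-1)^1·(2547/8019); sign now -1
reciprocity: (2547/8019) = -1·(8019/2547) since 2547 mod 4 = 3, 8019 mod 4 = 3; sign now +1
(8019/2547) = (378/2547)   [reduce mod 2547]
378 = 2^1·189; (2/2547) = -1 since 2547 mod 8 = 3, so (378/2547) = (-1)^1·(189/2547); sign now -1
reciprocity: (189/2547) = +1·(2547/189) since 189 mod 4 = 1, 2547 mod 4 = 3; sign now -1
(2547/189) = (90/189)   [reduce mod 189]
90 = 2^1·45; (2/189) = -1 since 189 mod 8 = 5, so (90/189) = (-1)^1·(45/189); sign now +1
reciprocity: (45/189) = +1·(189/45) since 45 mod 4 = 1, 189 mod 4 = 1; sign now +1
(189/45) = (9/45)   [reduce mod 45]
reciprocity: (9/45) = +1·(45/9) since 9 mod 4 = 1, 45 mod 4 = 1; sign now +1
(45/9) = (0/9)   [reduce mod 9]
(0/9) = 0   [gcd(a, n) > 1]; final value = 0

0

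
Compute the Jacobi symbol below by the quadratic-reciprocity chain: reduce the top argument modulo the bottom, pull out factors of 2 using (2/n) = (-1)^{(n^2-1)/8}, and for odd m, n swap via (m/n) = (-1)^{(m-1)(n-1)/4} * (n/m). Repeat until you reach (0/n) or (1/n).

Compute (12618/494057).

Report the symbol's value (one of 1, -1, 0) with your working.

-1

factor out 2^1: 12618 = 2^1·6309; with 494057 mod 8 = 1, (2/494057) = +1; sign now +1; continue with (6309/494057)
flip (6309/494057) -> (494057/6309): both odd, 6309 mod 4 = 1, 494057 mod 4 = 1, so the flip contributes +1; sign now +1
(494057/6309): 494057 mod 6309 = 1955, so (494057/6309) = (1955/6309)
flip (1955/6309) -> (6309/1955): both odd, 1955 mod 4 = 3, 6309 mod 4 = 1, so the flip contributes +1; sign now +1
(6309/1955): 6309 mod 1955 = 444, so (6309/1955) = (444/1955)
factor out 2^2: 444 = 2^2·111; with 1955 mod 8 = 3, (2/1955) = -1; sign now +1; continue with (111/1955)
flip (111/1955) -> (1955/111): both odd, 111 mod 4 = 3, 1955 mod 4 = 3, so the flip contributes -1; sign now -1
(1955/111): 1955 mod 111 = 68, so (1955/111) = (68/111)
factor out 2^2: 68 = 2^2·17; with 111 mod 8 = 7, (2/111) = +1; sign now -1; continue with (17/111)
flip (17/111) -> (111/17): both odd, 17 mod 4 = 1, 111 mod 4 = 3, so the flip contributes +1; sign now -1
(111/17): 111 mod 17 = 9, so (111/17) = (9/17)
flip (9/17) -> (17/9): both odd, 9 mod 4 = 1, 17 mod 4 = 1, so the flip contributes +1; sign now -1
(17/9): 17 mod 9 = 8, so (17/9) = (8/9)
factor out 2^3: 8 = 2^3·1; with 9 mod 8 = 1, (2/9) = +1; sign now -1; continue with (1/9)
reached (1/9) = 1, so the symbol is -1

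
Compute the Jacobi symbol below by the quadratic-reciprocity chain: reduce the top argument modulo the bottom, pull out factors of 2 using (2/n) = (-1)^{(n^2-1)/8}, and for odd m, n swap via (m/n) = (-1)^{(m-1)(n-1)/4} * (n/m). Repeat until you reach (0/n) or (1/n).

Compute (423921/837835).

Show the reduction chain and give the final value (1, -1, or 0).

-1

reciprocity: (423921/837835) = +1·(837835/423921) since 423921 mod 4 = 1, 837835 mod 4 = 3; sign now +1
(837835/423921) = (413914/423921)   [reduce mod 423921]
413914 = 2^1·206957; (2/423921) = +1 since 423921 mod 8 = 1, so (413914/423921) = (+1)^1·(206957/423921); sign now +1
reciprocity: (206957/423921) = +1·(423921/206957) since 206957 mod 4 = 1, 423921 mod 4 = 1; sign now +1
(423921/206957) = (10007/206957)   [reduce mod 206957]
reciprocity: (10007/206957) = +1·(206957/10007) since 10007 mod 4 = 3, 206957 mod 4 = 1; sign now +1
(206957/10007) = (6817/10007)   [reduce mod 10007]
reciprocity: (6817/10007) = +1·(10007/6817) since 6817 mod 4 = 1, 10007 mod 4 = 3; sign now +1
(10007/6817) = (3190/6817)   [reduce mod 6817]
3190 = 2^1·1595; (2/6817) = +1 since 6817 mod 8 = 1, so (3190/6817) = (+1)^1·(1595/6817); sign now +1
reciprocity: (1595/6817) = +1·(6817/1595) since 1595 mod 4 = 3, 6817 mod 4 = 1; sign now +1
(6817/1595) = (437/1595)   [reduce mod 1595]
reciprocity: (437/1595) = +1·(1595/437) since 437 mod 4 = 1, 1595 mod 4 = 3; sign now +1
(1595/437) = (284/437)   [reduce mod 437]
284 = 2^2·71; (2/437) = -1 since 437 mod 8 = 5, so (284/437) = (-1)^2·(71/437); sign now +1
reciprocity: (71/437) = +1·(437/71) since 71 mod 4 = 3, 437 mod 4 = 1; sign now +1
(437/71) = (11/71)   [reduce mod 71]
reciprocity: (11/71) = -1·(71/11) since 11 mod 4 = 3, 71 mod 4 = 3; sign now -1
(71/11) = (5/11)   [reduce mod 11]
reciprocity: (5/11) = +1·(11/5) since 5 mod 4 = 1, 11 mod 4 = 3; sign now -1
(11/5) = (1/5)   [reduce mod 5]
(1/5) = 1; final value = sign = -1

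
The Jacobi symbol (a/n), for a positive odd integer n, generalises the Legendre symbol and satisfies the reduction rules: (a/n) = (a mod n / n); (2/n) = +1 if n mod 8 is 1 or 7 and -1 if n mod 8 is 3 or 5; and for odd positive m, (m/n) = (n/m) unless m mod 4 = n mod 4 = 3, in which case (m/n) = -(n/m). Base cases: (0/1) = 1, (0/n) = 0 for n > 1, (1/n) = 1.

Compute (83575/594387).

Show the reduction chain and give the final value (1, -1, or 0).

1

reciprocity: (83575/594387) = -1·(594387/83575) since 83575 mod 4 = 3, 594387 mod 4 = 3; sign now -1
(594387/83575) = (9362/83575)   [reduce mod 83575]
9362 = 2^1·4681; (2/83575) = +1 since 83575 mod 8 = 7, so (9362/83575) = (+1)^1·(4681/83575); sign now -1
reciprocity: (4681/83575) = +1·(83575/4681) since 4681 mod 4 = 1, 83575 mod 4 = 3; sign now -1
(83575/4681) = (3998/4681)   [reduce mod 4681]
3998 = 2^1·1999; (2/4681) = +1 since 4681 mod 8 = 1, so (3998/4681) = (+1)^1·(1999/4681); sign now -1
reciprocity: (1999/4681) = +1·(4681/1999) since 1999 mod 4 = 3, 4681 mod 4 = 1; sign now -1
(4681/1999) = (683/1999)   [reduce mod 1999]
reciprocity: (683/1999) = -1·(1999/683) since 683 mod 4 = 3, 1999 mod 4 = 3; sign now +1
(1999/683) = (633/683)   [reduce mod 683]
reciprocity: (633/683) = +1·(683/633) since 633 mod 4 = 1, 683 mod 4 = 3; sign now +1
(683/633) = (50/633)   [reduce mod 633]
50 = 2^1·25; (2/633) = +1 since 633 mod 8 = 1, so (50/633) = (+1)^1·(25/633); sign now +1
reciprocity: (25/633) = +1·(633/25) since 25 mod 4 = 1, 633 mod 4 = 1; sign now +1
(633/25) = (8/25)   [reduce mod 25]
8 = 2^3·1; (2/25) = +1 since 25 mod 8 = 1, so (8/25) = (+1)^3·(1/25); sign now +1
(1/25) = 1; final value = sign = +1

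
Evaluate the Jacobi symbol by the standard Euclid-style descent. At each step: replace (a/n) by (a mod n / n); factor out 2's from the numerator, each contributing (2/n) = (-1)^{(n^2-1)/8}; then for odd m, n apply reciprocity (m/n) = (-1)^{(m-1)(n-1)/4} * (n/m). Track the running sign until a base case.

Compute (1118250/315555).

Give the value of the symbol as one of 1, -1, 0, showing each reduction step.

(1118250/315555) = (171585/315555)   [reduce mod 315555]
reciprocity: (171585/315555) = +1·(315555/171585) since 171585 mod 4 = 1, 315555 mod 4 = 3; sign now +1
(315555/171585) = (143970/171585)   [reduce mod 171585]
143970 = 2^1·71985; (2/171585) = +1 since 171585 mod 8 = 1, so (143970/171585) = (+1)^1·(71985/171585); sign now +1
reciprocity: (71985/171585) = +1·(171585/71985) since 71985 mod 4 = 1, 171585 mod 4 = 1; sign now +1
(171585/71985) = (27615/71985)   [reduce mod 71985]
reciprocity: (27615/71985) = +1·(71985/27615) since 27615 mod 4 = 3, 71985 mod 4 = 1; sign now +1
(71985/27615) = (16755/27615)   [reduce mod 27615]
reciprocity: (16755/27615) = -1·(27615/16755) since 16755 mod 4 = 3, 27615 mod 4 = 3; sign now -1
(27615/16755) = (10860/16755)   [reduce mod 16755]
10860 = 2^2·2715; (2/16755) = -1 since 16755 mod 8 = 3, so (10860/16755) = (-1)^2·(2715/16755); sign now -1
reciprocity: (2715/16755) = -1·(16755/2715) since 2715 mod 4 = 3, 16755 mod 4 = 3; sign now +1
(16755/2715) = (465/2715)   [reduce mod 2715]
reciprocity: (465/2715) = +1·(2715/465) since 465 mod 4 = 1, 2715 mod 4 = 3; sign now +1
(2715/465) = (390/465)   [reduce mod 465]
390 = 2^1·195; (2/465) = +1 since 465 mod 8 = 1, so (390/465) = (+1)^1·(195/465); sign now +1
reciprocity: (195/465) = +1·(465/195) since 195 mod 4 = 3, 465 mod 4 = 1; sign now +1
(465/195) = (75/195)   [reduce mod 195]
reciprocity: (75/195) = -1·(195/75) since 75 mod 4 = 3, 195 mod 4 = 3; sign now -1
(195/75) = (45/75)   [reduce mod 75]
reciprocity: (45/75) = +1·(75/45) since 45 mod 4 = 1, 75 mod 4 = 3; sign now -1
(75/45) = (30/45)   [reduce mod 45]
30 = 2^1·15; (2/45) = -1 since 45 mod 8 = 5, so (30/45) = (-1)^1·(15/45); sign now +1
reciprocity: (15/45) = +1·(45/15) since 15 mod 4 = 3, 45 mod 4 = 1; sign now +1
(45/15) = (0/15)   [reduce mod 15]
(0/15) = 0   [gcd(a, n) > 1]; final value = 0

0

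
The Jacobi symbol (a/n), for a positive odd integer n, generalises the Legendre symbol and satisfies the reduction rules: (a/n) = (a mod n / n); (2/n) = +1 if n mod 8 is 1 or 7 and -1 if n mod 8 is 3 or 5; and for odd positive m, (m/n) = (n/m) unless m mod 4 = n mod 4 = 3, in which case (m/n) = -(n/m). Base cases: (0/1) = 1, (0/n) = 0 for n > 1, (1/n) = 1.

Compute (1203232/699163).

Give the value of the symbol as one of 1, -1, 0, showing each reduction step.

-1

(1203232/699163) = (504069/699163)   [reduce mod 699163]
reciprocity: (504069/699163) = +1·(699163/504069) since 504069 mod 4 = 1, 699163 mod 4 = 3; sign now +1
(699163/504069) = (195094/504069)   [reduce mod 504069]
195094 = 2^1·97547; (2/504069) = -1 since 504069 mod 8 = 5, so (195094/504069) = (-1)^1·(97547/504069); sign now -1
reciprocity: (97547/504069) = +1·(504069/97547) since 97547 mod 4 = 3, 504069 mod 4 = 1; sign now -1
(504069/97547) = (16334/97547)   [reduce mod 97547]
16334 = 2^1·8167; (2/97547) = -1 since 97547 mod 8 = 3, so (16334/97547) = (-1)^1·(8167/97547); sign now +1
reciprocity: (8167/97547) = -1·(97547/8167) since 8167 mod 4 = 3, 97547 mod 4 = 3; sign now -1
(97547/8167) = (7710/8167)   [reduce mod 8167]
7710 = 2^1·3855; (2/8167) = +1 since 8167 mod 8 = 7, so (7710/8167) = (+1)^1·(3855/8167); sign now -1
reciprocity: (3855/8167) = -1·(8167/3855) since 3855 mod 4 = 3, 8167 mod 4 = 3; sign now +1
(8167/3855) = (457/3855)   [reduce mod 3855]
reciprocity: (457/3855) = +1·(3855/457) since 457 mod 4 = 1, 3855 mod 4 = 3; sign now +1
(3855/457) = (199/457)   [reduce mod 457]
reciprocity: (199/457) = +1·(457/199) since 199 mod 4 = 3, 457 mod 4 = 1; sign now +1
(457/199) = (59/199)   [reduce mod 199]
reciprocity: (59/199) = -1·(199/59) since 59 mod 4 = 3, 199 mod 4 = 3; sign now -1
(199/59) = (22/59)   [reduce mod 59]
22 = 2^1·11; (2/59) = -1 since 59 mod 8 = 3, so (22/59) = (-1)^1·(11/59); sign now +1
reciprocity: (11/59) = -1·(59/11) since 11 mod 4 = 3, 59 mod 4 = 3; sign now -1
(59/11) = (4/11)   [reduce mod 11]
4 = 2^2·1; (2/11) = -1 since 11 mod 8 = 3, so (4/11) = (-1)^2·(1/11); sign now -1
(1/11) = 1; final value = sign = -1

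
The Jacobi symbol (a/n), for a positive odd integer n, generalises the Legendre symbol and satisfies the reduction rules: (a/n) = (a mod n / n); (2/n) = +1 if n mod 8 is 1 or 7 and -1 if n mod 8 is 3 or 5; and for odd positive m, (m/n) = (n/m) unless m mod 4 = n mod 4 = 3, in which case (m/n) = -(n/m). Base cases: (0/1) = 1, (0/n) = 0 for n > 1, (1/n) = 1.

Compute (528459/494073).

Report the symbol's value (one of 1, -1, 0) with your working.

(528459/494073) = (34386/494073)   [reduce mod 494073]
34386 = 2^1·17193; (2/494073) = +1 since 494073 mod 8 = 1, so (34386/494073) = (+1)^1·(17193/494073); sign now +1
reciprocity: (17193/494073) = +1·(494073/17193) since 17193 mod 4 = 1, 494073 mod 4 = 1; sign now +1
(494073/17193) = (12669/17193)   [reduce mod 17193]
reciprocity: (12669/17193) = +1·(17193/12669) since 12669 mod 4 = 1, 17193 mod 4 = 1; sign now +1
(17193/12669) = (4524/12669)   [reduce mod 12669]
4524 = 2^2·1131; (2/12669) = -1 since 12669 mod 8 = 5, so (4524/12669) = (-1)^2·(1131/12669); sign now +1
reciprocity: (1131/12669) = +1·(12669/1131) since 1131 mod 4 = 3, 12669 mod 4 = 1; sign now +1
(12669/1131) = (228/1131)   [reduce mod 1131]
228 = 2^2·57; (2/1131) = -1 since 1131 mod 8 = 3, so (228/1131) = (-1)^2·(57/1131); sign now +1
reciprocity: (57/1131) = +1·(1131/57) since 57 mod 4 = 1, 1131 mod 4 = 3; sign now +1
(1131/57) = (48/57)   [reduce mod 57]
48 = 2^4·3; (2/57) = +1 since 57 mod 8 = 1, so (48/57) = (+1)^4·(3/57); sign now +1
reciprocity: (3/57) = +1·(57/3) since 3 mod 4 = 3, 57 mod 4 = 1; sign now +1
(57/3) = (0/3)   [reduce mod 3]
(0/3) = 0   [gcd(a, n) > 1]; final value = 0

0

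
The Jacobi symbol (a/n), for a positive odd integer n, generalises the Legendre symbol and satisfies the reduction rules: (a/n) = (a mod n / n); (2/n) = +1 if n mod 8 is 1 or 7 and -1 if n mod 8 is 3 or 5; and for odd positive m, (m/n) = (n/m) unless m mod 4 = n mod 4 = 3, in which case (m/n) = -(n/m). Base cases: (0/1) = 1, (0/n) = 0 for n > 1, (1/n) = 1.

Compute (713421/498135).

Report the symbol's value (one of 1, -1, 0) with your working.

0

(713421/498135): 713421 mod 498135 = 215286, so (713421/498135) = (215286/498135)
factor out 2^1: 215286 = 2^1·107643; with 498135 mod 8 = 7, (2/498135) = +1; sign now +1; continue with (107643/498135)
flip (107643/498135) -> (498135/107643): both odd, 107643 mod 4 = 3, 498135 mod 4 = 3, so the flip contributes -1; sign now -1
(498135/107643): 498135 mod 107643 = 67563, so (498135/107643) = (67563/107643)
flip (67563/107643) -> (107643/67563): both odd, 67563 mod 4 = 3, 107643 mod 4 = 3, so the flip contributes -1; sign now +1
(107643/67563): 107643 mod 67563 = 40080, so (107643/67563) = (40080/67563)
factor out 2^4: 40080 = 2^4·2505; with 67563 mod 8 = 3, (2/67563) = -1; sign now +1; continue with (2505/67563)
flip (2505/67563) -> (67563/2505): both odd, 2505 mod 4 = 1, 67563 mod 4 = 3, so the flip contributes +1; sign now +1
(67563/2505): 67563 mod 2505 = 2433, so (67563/2505) = (2433/2505)
flip (2433/2505) -> (2505/2433): both odd, 2433 mod 4 = 1, 2505 mod 4 = 1, so the flip contributes +1; sign now +1
(2505/2433): 2505 mod 2433 = 72, so (2505/2433) = (72/2433)
factor out 2^3: 72 = 2^3·9; with 2433 mod 8 = 1, (2/2433) = +1; sign now +1; continue with (9/2433)
flip (9/2433) -> (2433/9): both odd, 9 mod 4 = 1, 2433 mod 4 = 1, so the flip contributes +1; sign now +1
(2433/9): 2433 mod 9 = 3, so (2433/9) = (3/9)
flip (3/9) -> (9/3): both odd, 3 mod 4 = 3, 9 mod 4 = 1, so the flip contributes +1; sign now +1
(9/3): 9 mod 3 = 0, so (9/3) = (0/3)
reached (0/3); gcd(a, n) > 1, so (0/3) = 0 and the symbol is 0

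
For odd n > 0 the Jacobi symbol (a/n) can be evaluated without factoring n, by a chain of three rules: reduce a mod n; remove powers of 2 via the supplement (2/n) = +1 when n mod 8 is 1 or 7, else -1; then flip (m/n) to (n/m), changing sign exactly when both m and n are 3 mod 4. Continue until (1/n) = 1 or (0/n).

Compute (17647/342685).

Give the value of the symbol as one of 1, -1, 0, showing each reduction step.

reciprocity: (17647/342685) = +1·(342685/17647) since 17647 mod 4 = 3, 342685 mod 4 = 1; sign now +1
(342685/17647) = (7392/17647)   [reduce mod 17647]
7392 = 2^5·231; (2/17647) = +1 since 17647 mod 8 = 7, so (7392/17647) = (+1)^5·(231/17647); sign now +1
reciprocity: (231/17647) = -1·(17647/231) since 231 mod 4 = 3, 17647 mod 4 = 3; sign now -1
(17647/231) = (91/231)   [reduce mod 231]
reciprocity: (91/231) = -1·(231/91) since 91 mod 4 = 3, 231 mod 4 = 3; sign now +1
(231/91) = (49/91)   [reduce mod 91]
reciprocity: (49/91) = +1·(91/49) since 49 mod 4 = 1, 91 mod 4 = 3; sign now +1
(91/49) = (42/49)   [reduce mod 49]
42 = 2^1·21; (2/49) = +1 since 49 mod 8 = 1, so (42/49) = (+1)^1·(21/49); sign now +1
reciprocity: (21/49) = +1·(49/21) since 21 mod 4 = 1, 49 mod 4 = 1; sign now +1
(49/21) = (7/21)   [reduce mod 21]
reciprocity: (7/21) = +1·(21/7) since 7 mod 4 = 3, 21 mod 4 = 1; sign now +1
(21/7) = (0/7)   [reduce mod 7]
(0/7) = 0   [gcd(a, n) > 1]; final value = 0

0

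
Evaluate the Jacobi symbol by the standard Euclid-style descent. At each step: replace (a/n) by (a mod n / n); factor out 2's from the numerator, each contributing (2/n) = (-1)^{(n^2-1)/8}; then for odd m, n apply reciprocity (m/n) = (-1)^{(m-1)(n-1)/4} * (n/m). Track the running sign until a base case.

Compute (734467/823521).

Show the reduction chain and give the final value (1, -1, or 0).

flip (734467/823521) -> (823521/734467): both odd, 734467 mod 4 = 3, 823521 mod 4 = 1, so the flip contributes +1; sign now +1
(823521/734467): 823521 mod 734467 = 89054, so (823521/734467) = (89054/734467)
factor out 2^1: 89054 = 2^1·44527; with 734467 mod 8 = 3, (2/734467) = -1; sign now -1; continue with (44527/734467)
flip (44527/734467) -> (734467/44527): both odd, 44527 mod 4 = 3, 734467 mod 4 = 3, so the flip contributes -1; sign now +1
(734467/44527): 734467 mod 44527 = 22035, so (734467/44527) = (22035/44527)
flip (22035/44527) -> (44527/22035): both odd, 22035 mod 4 = 3, 44527 mod 4 = 3, so the flip contributes -1; sign now -1
(44527/22035): 44527 mod 22035 = 457, so (44527/22035) = (457/22035)
flip (457/22035) -> (22035/457): both odd, 457 mod 4 = 1, 22035 mod 4 = 3, so the flip contributes +1; sign now -1
(22035/457): 22035 mod 457 = 99, so (22035/457) = (99/457)
flip (99/457) -> (457/99): both odd, 99 mod 4 = 3, 457 mod 4 = 1, so the flip contributes +1; sign now -1
(457/99): 457 mod 99 = 61, so (457/99) = (61/99)
flip (61/99) -> (99/61): both odd, 61 mod 4 = 1, 99 mod 4 = 3, so the flip contributes +1; sign now -1
(99/61): 99 mod 61 = 38, so (99/61) = (38/61)
factor out 2^1: 38 = 2^1·19; with 61 mod 8 = 5, (2/61) = -1; sign now +1; continue with (19/61)
flip (19/61) -> (61/19): both odd, 19 mod 4 = 3, 61 mod 4 = 1, so the flip contributes +1; sign now +1
(61/19): 61 mod 19 = 4, so (61/19) = (4/19)
factor out 2^2: 4 = 2^2·1; with 19 mod 8 = 3, (2/19) = -1; sign now +1; continue with (1/19)
reached (1/19) = 1, so the symbol is +1

1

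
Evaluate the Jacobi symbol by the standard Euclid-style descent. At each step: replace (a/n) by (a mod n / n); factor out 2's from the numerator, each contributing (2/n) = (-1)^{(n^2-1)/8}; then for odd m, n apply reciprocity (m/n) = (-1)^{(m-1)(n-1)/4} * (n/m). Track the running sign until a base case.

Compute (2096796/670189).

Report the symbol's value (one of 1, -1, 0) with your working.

0

(2096796/670189) = (86229/670189)   [reduce mod 670189]
reciprocity: (86229/670189) = +1·(670189/86229) since 86229 mod 4 = 1, 670189 mod 4 = 1; sign now +1
(670189/86229) = (66586/86229)   [reduce mod 86229]
66586 = 2^1·33293; (2/86229) = -1 since 86229 mod 8 = 5, so (66586/86229) = (-1)^1·(33293/86229); sign now -1
reciprocity: (33293/86229) = +1·(86229/33293) since 33293 mod 4 = 1, 86229 mod 4 = 1; sign now -1
(86229/33293) = (19643/33293)   [reduce mod 33293]
reciprocity: (19643/33293) = +1·(33293/19643) since 19643 mod 4 = 3, 33293 mod 4 = 1; sign now -1
(33293/19643) = (13650/19643)   [reduce mod 19643]
13650 = 2^1·6825; (2/19643) = -1 since 19643 mod 8 = 3, so (13650/19643) = (-1)^1·(6825/19643); sign now +1
reciprocity: (6825/19643) = +1·(19643/6825) since 6825 mod 4 = 1, 19643 mod 4 = 3; sign now +1
(19643/6825) = (5993/6825)   [reduce mod 6825]
reciprocity: (5993/6825) = +1·(6825/5993) since 5993 mod 4 = 1, 6825 mod 4 = 1; sign now +1
(6825/5993) = (832/5993)   [reduce mod 5993]
832 = 2^6·13; (2/5993) = +1 since 5993 mod 8 = 1, so (832/5993) = (+1)^6·(13/5993); sign now +1
reciprocity: (13/5993) = +1·(5993/13) since 13 mod 4 = 1, 5993 mod 4 = 1; sign now +1
(5993/13) = (0/13)   [reduce mod 13]
(0/13) = 0   [gcd(a, n) > 1]; final value = 0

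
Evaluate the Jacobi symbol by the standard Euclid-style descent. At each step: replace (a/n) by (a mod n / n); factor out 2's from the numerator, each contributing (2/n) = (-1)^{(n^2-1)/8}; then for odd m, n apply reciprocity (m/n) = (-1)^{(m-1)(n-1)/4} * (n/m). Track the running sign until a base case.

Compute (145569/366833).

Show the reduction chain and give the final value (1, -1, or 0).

reciprocity: (145569/366833) = +1·(366833/145569) since 145569 mod 4 = 1, 366833 mod 4 = 1; sign now +1
(366833/145569) = (75695/145569)   [reduce mod 145569]
reciprocity: (75695/145569) = +1·(145569/75695) since 75695 mod 4 = 3, 145569 mod 4 = 1; sign now +1
(145569/75695) = (69874/75695)   [reduce mod 75695]
69874 = 2^1·34937; (2/75695) = +1 since 75695 mod 8 = 7, so (69874/75695) = (+1)^1·(34937/75695); sign now +1
reciprocity: (34937/75695) = +1·(75695/34937) since 34937 mod 4 = 1, 75695 mod 4 = 3; sign now +1
(75695/34937) = (5821/34937)   [reduce mod 34937]
reciprocity: (5821/34937) = +1·(34937/5821) since 5821 mod 4 = 1, 34937 mod 4 = 1; sign now +1
(34937/5821) = (11/5821)   [reduce mod 5821]
reciprocity: (11/5821) = +1·(5821/11) since 11 mod 4 = 3, 5821 mod 4 = 1; sign now +1
(5821/11) = (2/11)   [reduce mod 11]
2 = 2^1·1; (2/11) = -1 since 11 mod 8 = 3, so (2/11) = (-1)^1·(1/11); sign now -1
(1/11) = 1; final value = sign = -1

-1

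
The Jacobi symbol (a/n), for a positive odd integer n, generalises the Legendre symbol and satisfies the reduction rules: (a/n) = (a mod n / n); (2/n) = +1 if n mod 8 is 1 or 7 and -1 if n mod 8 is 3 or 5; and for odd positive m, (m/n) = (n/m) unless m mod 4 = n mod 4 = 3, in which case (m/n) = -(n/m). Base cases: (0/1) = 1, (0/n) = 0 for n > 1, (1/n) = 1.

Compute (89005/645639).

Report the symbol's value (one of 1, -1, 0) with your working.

-1

reciprocity: (89005/645639) = +1·(645639/89005) since 89005 mod 4 = 1, 645639 mod 4 = 3; sign now +1
(645639/89005) = (22604/89005)   [reduce mod 89005]
22604 = 2^2·5651; (2/89005) = -1 since 89005 mod 8 = 5, so (22604/89005) = (-1)^2·(5651/89005); sign now +1
reciprocity: (5651/89005) = +1·(89005/5651) since 5651 mod 4 = 3, 89005 mod 4 = 1; sign now +1
(89005/5651) = (4240/5651)   [reduce mod 5651]
4240 = 2^4·265; (2/5651) = -1 since 5651 mod 8 = 3, so (4240/5651) = (-1)^4·(265/5651); sign now +1
reciprocity: (265/5651) = +1·(5651/265) since 265 mod 4 = 1, 5651 mod 4 = 3; sign now +1
(5651/265) = (86/265)   [reduce mod 265]
86 = 2^1·43; (2/265) = +1 since 265 mod 8 = 1, so (86/265) = (+1)^1·(43/265); sign now +1
reciprocity: (43/265) = +1·(265/43) since 43 mod 4 = 3, 265 mod 4 = 1; sign now +1
(265/43) = (7/43)   [reduce mod 43]
reciprocity: (7/43) = -1·(43/7) since 7 mod 4 = 3, 43 mod 4 = 3; sign now -1
(43/7) = (1/7)   [reduce mod 7]
(1/7) = 1; final value = sign = -1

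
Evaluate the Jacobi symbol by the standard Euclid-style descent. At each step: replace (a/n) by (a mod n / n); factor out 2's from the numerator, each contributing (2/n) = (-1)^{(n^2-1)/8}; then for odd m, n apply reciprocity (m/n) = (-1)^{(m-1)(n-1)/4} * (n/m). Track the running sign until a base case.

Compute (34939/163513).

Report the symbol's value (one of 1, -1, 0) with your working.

flip (34939/163513) -> (163513/34939): both odd, 34939 mod 4 = 3, 163513 mod 4 = 1, so the flip contributes +1; sign now +1
(163513/34939): 163513 mod 34939 = 23757, so (163513/34939) = (23757/34939)
flip (23757/34939) -> (34939/23757): both odd, 23757 mod 4 = 1, 34939 mod 4 = 3, so the flip contributes +1; sign now +1
(34939/23757): 34939 mod 23757 = 11182, so (34939/23757) = (11182/23757)
factor out 2^1: 11182 = 2^1·5591; with 23757 mod 8 = 5, (2/23757) = -1; sign now -1; continue with (5591/23757)
flip (5591/23757) -> (23757/5591): both odd, 5591 mod 4 = 3, 23757 mod 4 = 1, so the flip contributes +1; sign now -1
(23757/5591): 23757 mod 5591 = 1393, so (23757/5591) = (1393/5591)
flip (1393/5591) -> (5591/1393): both odd, 1393 mod 4 = 1, 5591 mod 4 = 3, so the flip contributes +1; sign now -1
(5591/1393): 5591 mod 1393 = 19, so (5591/1393) = (19/1393)
flip (19/1393) -> (1393/19): both odd, 19 mod 4 = 3, 1393 mod 4 = 1, so the flip contributes +1; sign now -1
(1393/19): 1393 mod 19 = 6, so (1393/19) = (6/19)
factor out 2^1: 6 = 2^1·3; with 19 mod 8 = 3, (2/19) = -1; sign now +1; continue with (3/19)
flip (3/19) -> (19/3): both odd, 3 mod 4 = 3, 19 mod 4 = 3, so the flip contributes -1; sign now -1
(19/3): 19 mod 3 = 1, so (19/3) = (1/3)
reached (1/3) = 1, so the symbol is -1

-1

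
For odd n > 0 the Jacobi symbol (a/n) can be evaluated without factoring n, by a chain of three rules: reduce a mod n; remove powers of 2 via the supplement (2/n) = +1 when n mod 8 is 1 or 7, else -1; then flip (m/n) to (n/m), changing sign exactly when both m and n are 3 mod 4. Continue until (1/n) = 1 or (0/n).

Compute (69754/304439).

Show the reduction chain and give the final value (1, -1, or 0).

1

69754 = 2^1·34877; (2/304439) = +1 since 304439 mod 8 = 7, so (69754/304439) = (+1)^1·(34877/304439); sign now +1
reciprocity: (34877/304439) = +1·(304439/34877) since 34877 mod 4 = 1, 304439 mod 4 = 3; sign now +1
(304439/34877) = (25423/34877)   [reduce mod 34877]
reciprocity: (25423/34877) = +1·(34877/25423) since 25423 mod 4 = 3, 34877 mod 4 = 1; sign now +1
(34877/25423) = (9454/25423)   [reduce mod 25423]
9454 = 2^1·4727; (2/25423) = +1 since 25423 mod 8 = 7, so (9454/25423) = (+1)^1·(4727/25423); sign now +1
reciprocity: (4727/25423) = -1·(25423/4727) since 4727 mod 4 = 3, 25423 mod 4 = 3; sign now -1
(25423/4727) = (1788/4727)   [reduce mod 4727]
1788 = 2^2·447; (2/4727) = +1 since 4727 mod 8 = 7, so (1788/4727) = (+1)^2·(447/4727); sign now -1
reciprocity: (447/4727) = -1·(4727/447) since 447 mod 4 = 3, 4727 mod 4 = 3; sign now +1
(4727/447) = (257/447)   [reduce mod 447]
reciprocity: (257/447) = +1·(447/257) since 257 mod 4 = 1, 447 mod 4 = 3; sign now +1
(447/257) = (190/257)   [reduce mod 257]
190 = 2^1·95; (2/257) = +1 since 257 mod 8 = 1, so (190/257) = (+1)^1·(95/257); sign now +1
reciprocity: (95/257) = +1·(257/95) since 95 mod 4 = 3, 257 mod 4 = 1; sign now +1
(257/95) = (67/95)   [reduce mod 95]
reciprocity: (67/95) = -1·(95/67) since 67 mod 4 = 3, 95 mod 4 = 3; sign now -1
(95/67) = (28/67)   [reduce mod 67]
28 = 2^2·7; (2/67) = -1 since 67 mod 8 = 3, so (28/67) = (-1)^2·(7/67); sign now -1
reciprocity: (7/67) = -1·(67/7) since 7 mod 4 = 3, 67 mod 4 = 3; sign now +1
(67/7) = (4/7)   [reduce mod 7]
4 = 2^2·1; (2/7) = +1 since 7 mod 8 = 7, so (4/7) = (+1)^2·(1/7); sign now +1
(1/7) = 1; final value = sign = +1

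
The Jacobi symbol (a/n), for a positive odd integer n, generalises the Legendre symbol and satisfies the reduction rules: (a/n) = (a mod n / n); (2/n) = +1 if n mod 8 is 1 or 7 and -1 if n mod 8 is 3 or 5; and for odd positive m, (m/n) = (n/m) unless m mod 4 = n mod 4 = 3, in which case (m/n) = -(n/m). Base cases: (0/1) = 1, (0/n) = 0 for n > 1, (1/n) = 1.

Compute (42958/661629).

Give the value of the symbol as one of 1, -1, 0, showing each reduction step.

factor out 2^1: 42958 = 2^1·21479; with 661629 mod 8 = 5, (2/661629) = -1; sign now -1; continue with (21479/661629)
flip (21479/661629) -> (661629/21479): both odd, 21479 mod 4 = 3, 661629 mod 4 = 1, so the flip contributes +1; sign now -1
(661629/21479): 661629 mod 21479 = 17259, so (661629/21479) = (17259/21479)
flip (17259/21479) -> (21479/17259): both odd, 17259 mod 4 = 3, 21479 mod 4 = 3, so the flip contributes -1; sign now +1
(21479/17259): 21479 mod 17259 = 4220, so (21479/17259) = (4220/17259)
factor out 2^2: 4220 = 2^2·1055; with 17259 mod 8 = 3, (2/17259) = -1; sign now +1; continue with (1055/17259)
flip (1055/17259) -> (17259/1055): both odd, 1055 mod 4 = 3, 17259 mod 4 = 3, so the flip contributes -1; sign now -1
(17259/1055): 17259 mod 1055 = 379, so (17259/1055) = (379/1055)
flip (379/1055) -> (1055/379): both odd, 379 mod 4 = 3, 1055 mod 4 = 3, so the flip contributes -1; sign now +1
(1055/379): 1055 mod 379 = 297, so (1055/379) = (297/379)
flip (297/379) -> (379/297): both odd, 297 mod 4 = 1, 379 mod 4 = 3, so the flip contributes +1; sign now +1
(379/297): 379 mod 297 = 82, so (379/297) = (82/297)
factor out 2^1: 82 = 2^1·41; with 297 mod 8 = 1, (2/297) = +1; sign now +1; continue with (41/297)
flip (41/297) -> (297/41): both odd, 41 mod 4 = 1, 297 mod 4 = 1, so the flip contributes +1; sign now +1
(297/41): 297 mod 41 = 10, so (297/41) = (10/41)
factor out 2^1: 10 = 2^1·5; with 41 mod 8 = 1, (2/41) = +1; sign now +1; continue with (5/41)
flip (5/41) -> (41/5): both odd, 5 mod 4 = 1, 41 mod 4 = 1, so the flip contributes +1; sign now +1
(41/5): 41 mod 5 = 1, so (41/5) = (1/5)
reached (1/5) = 1, so the symbol is +1

1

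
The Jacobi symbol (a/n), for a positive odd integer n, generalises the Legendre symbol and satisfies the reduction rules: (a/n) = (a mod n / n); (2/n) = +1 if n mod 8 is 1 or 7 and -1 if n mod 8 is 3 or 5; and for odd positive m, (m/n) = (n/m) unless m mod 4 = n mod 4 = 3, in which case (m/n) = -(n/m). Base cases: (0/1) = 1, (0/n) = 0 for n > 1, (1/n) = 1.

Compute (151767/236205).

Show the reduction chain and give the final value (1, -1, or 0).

0

reciprocity: (151767/236205) = +1·(236205/151767) since 151767 mod 4 = 3, 236205 mod 4 = 1; sign now +1
(236205/151767) = (84438/151767)   [reduce mod 151767]
84438 = 2^1·42219; (2/151767) = +1 since 151767 mod 8 = 7, so (84438/151767) = (+1)^1·(42219/151767); sign now +1
reciprocity: (42219/151767) = -1·(151767/42219) since 42219 mod 4 = 3, 151767 mod 4 = 3; sign now -1
(151767/42219) = (25110/42219)   [reduce mod 42219]
25110 = 2^1·12555; (2/42219) = -1 since 42219 mod 8 = 3, so (25110/42219) = (-1)^1·(12555/42219); sign now +1
reciprocity: (12555/42219) = -1·(42219/12555) since 12555 mod 4 = 3, 42219 mod 4 = 3; sign now -1
(42219/12555) = (4554/12555)   [reduce mod 12555]
4554 = 2^1·2277; (2/12555) = -1 since 12555 mod 8 = 3, so (4554/12555) = (-1)^1·(2277/12555); sign now +1
reciprocity: (2277/12555) = +1·(12555/2277) since 2277 mod 4 = 1, 12555 mod 4 = 3; sign now +1
(12555/2277) = (1170/2277)   [reduce mod 2277]
1170 = 2^1·585; (2/2277) = -1 since 2277 mod 8 = 5, so (1170/2277) = (-1)^1·(585/2277); sign now -1
reciprocity: (585/2277) = +1·(2277/585) since 585 mod 4 = 1, 2277 mod 4 = 1; sign now -1
(2277/585) = (522/585)   [reduce mod 585]
522 = 2^1·261; (2/585) = +1 since 585 mod 8 = 1, so (522/585) = (+1)^1·(261/585); sign now -1
reciprocity: (261/585) = +1·(585/261) since 261 mod 4 = 1, 585 mod 4 = 1; sign now -1
(585/261) = (63/261)   [reduce mod 261]
reciprocity: (63/261) = +1·(261/63) since 63 mod 4 = 3, 261 mod 4 = 1; sign now -1
(261/63) = (9/63)   [reduce mod 63]
reciprocity: (9/63) = +1·(63/9) since 9 mod 4 = 1, 63 mod 4 = 3; sign now -1
(63/9) = (0/9)   [reduce mod 9]
(0/9) = 0   [gcd(a, n) > 1]; final value = 0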